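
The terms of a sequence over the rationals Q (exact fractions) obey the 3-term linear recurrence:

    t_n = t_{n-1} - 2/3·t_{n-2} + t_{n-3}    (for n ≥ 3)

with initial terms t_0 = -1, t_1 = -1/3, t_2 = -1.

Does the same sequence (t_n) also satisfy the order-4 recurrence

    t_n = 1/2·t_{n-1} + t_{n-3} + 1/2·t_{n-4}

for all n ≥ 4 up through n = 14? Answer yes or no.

Terms t_0..t_14: -1, -1/3, -1, -16/9, -13/9, -34/27, -56/27, -217/81, -23/9, -691/243, -928/243, -3265/729, -3482/729, -12268/2187, -5033/729
n=4: candidate gives -31/18, actual t_4 = -13/9 ✗

no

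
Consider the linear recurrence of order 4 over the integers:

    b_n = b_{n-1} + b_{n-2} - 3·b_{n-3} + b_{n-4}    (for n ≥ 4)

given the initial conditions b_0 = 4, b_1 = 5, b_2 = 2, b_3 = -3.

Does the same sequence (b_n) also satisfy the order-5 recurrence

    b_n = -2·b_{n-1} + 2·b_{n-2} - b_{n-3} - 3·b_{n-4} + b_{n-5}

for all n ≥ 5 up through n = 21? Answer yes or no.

Terms b_0..b_21: 4, 5, 2, -3, -12, -16, -17, 0, 19, 54, 56, 53, -34, -95, -232, -172, -153, 276, 407, 970, 396, 421
n=5: candidate gives 5, actual b_5 = -16 ✗

no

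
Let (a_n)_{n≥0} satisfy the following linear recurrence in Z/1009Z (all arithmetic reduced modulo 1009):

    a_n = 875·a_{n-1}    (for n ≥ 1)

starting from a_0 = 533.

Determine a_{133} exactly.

571

a_1 = 875·533 = 217
a_2 = 875·217 = 183
a_3 = 875·183 = 703
a_4 = 875·703 = 644
a_5 = 875·644 = 478
a_6 = 875·478 = 524
a_7 = 875·524 = 414
a_8 = 875·414 = 19
a_9 = 875·19 = 481
a_10 = 875·481 = 122
a_11 = 875·122 = 805
a_12 = 875·805 = 93
a_13 = 875·93 = 655
a_14 = 875·655 = 13
a_15 = 875·13 = 276
a_16 = 875·276 = 349
a_17 = 875·349 = 657
a_18 = 875·657 = 754
a_19 = 875·754 = 873
a_20 = 875·873 = 62
a_21 = 875·62 = 773
a_22 = 875·773 = 345
a_23 = 875·345 = 184
a_24 = 875·184 = 569
a_25 = 875·569 = 438
a_26 = 875·438 = 839
a_27 = 875·839 = 582
a_28 = 875·582 = 714
a_29 = 875·714 = 179
a_30 = 875·179 = 230
a_31 = 875·230 = 459
a_32 = 875·459 = 43
a_33 = 875·43 = 292
a_34 = 875·292 = 223
a_35 = 875·223 = 388
a_36 = 875·388 = 476
a_37 = 875·476 = 792
a_38 = 875·792 = 826
a_39 = 875·826 = 306
a_40 = 875·306 = 365
a_41 = 875·365 = 531
a_42 = 875·531 = 485
a_43 = 875·485 = 595
a_44 = 875·595 = 990
a_45 = 875·990 = 528
a_46 = 875·528 = 887
a_47 = 875·887 = 204
a_48 = 875·204 = 916
a_49 = 875·916 = 354
a_50 = 875·354 = 996
a_51 = 875·996 = 733
a_52 = 875·733 = 660
a_53 = 875·660 = 352
a_54 = 875·352 = 255
a_55 = 875·255 = 136
a_56 = 875·136 = 947
a_57 = 875·947 = 236
a_58 = 875·236 = 664
a_59 = 875·664 = 825
a_60 = 875·825 = 440
a_61 = 875·440 = 571
a_62 = 875·571 = 170
a_63 = 875·170 = 427
a_64 = 875·427 = 295
a_65 = 875·295 = 830
a_66 = 875·830 = 779
a_67 = 875·779 = 550
a_68 = 875·550 = 966
a_69 = 875·966 = 717
a_70 = 875·717 = 786
a_71 = 875·786 = 621
a_72 = 875·621 = 533
a_73 = 875·533 = 217
a_74 = 875·217 = 183
a_75 = 875·183 = 703
a_76 = 875·703 = 644
a_77 = 875·644 = 478
a_78 = 875·478 = 524
a_79 = 875·524 = 414
a_80 = 875·414 = 19
a_81 = 875·19 = 481
a_82 = 875·481 = 122
a_83 = 875·122 = 805
a_84 = 875·805 = 93
a_85 = 875·93 = 655
a_86 = 875·655 = 13
a_87 = 875·13 = 276
a_88 = 875·276 = 349
a_89 = 875·349 = 657
a_90 = 875·657 = 754
a_91 = 875·754 = 873
a_92 = 875·873 = 62
a_93 = 875·62 = 773
a_94 = 875·773 = 345
a_95 = 875·345 = 184
a_96 = 875·184 = 569
a_97 = 875·569 = 438
a_98 = 875·438 = 839
a_99 = 875·839 = 582
a_100 = 875·582 = 714
a_101 = 875·714 = 179
a_102 = 875·179 = 230
a_103 = 875·230 = 459
a_104 = 875·459 = 43
a_105 = 875·43 = 292
a_106 = 875·292 = 223
a_107 = 875·223 = 388
a_108 = 875·388 = 476
a_109 = 875·476 = 792
a_110 = 875·792 = 826
a_111 = 875·826 = 306
a_112 = 875·306 = 365
a_113 = 875·365 = 531
a_114 = 875·531 = 485
a_115 = 875·485 = 595
a_116 = 875·595 = 990
a_117 = 875·990 = 528
a_118 = 875·528 = 887
a_119 = 875·887 = 204
a_120 = 875·204 = 916
a_121 = 875·916 = 354
a_122 = 875·354 = 996
a_123 = 875·996 = 733
a_124 = 875·733 = 660
a_125 = 875·660 = 352
a_126 = 875·352 = 255
a_127 = 875·255 = 136
a_128 = 875·136 = 947
a_129 = 875·947 = 236
a_130 = 875·236 = 664
a_131 = 875·664 = 825
a_132 = 875·825 = 440
a_133 = 875·440 = 571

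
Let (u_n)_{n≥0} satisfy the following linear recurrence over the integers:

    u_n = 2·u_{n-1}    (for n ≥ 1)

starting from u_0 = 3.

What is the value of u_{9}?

1536

u_1 = 2·3 = 6
u_2 = 2·6 = 12
u_3 = 2·12 = 24
u_4 = 2·24 = 48
u_5 = 2·48 = 96
u_6 = 2·96 = 192
u_7 = 2·192 = 384
u_8 = 2·384 = 768
u_9 = 2·768 = 1536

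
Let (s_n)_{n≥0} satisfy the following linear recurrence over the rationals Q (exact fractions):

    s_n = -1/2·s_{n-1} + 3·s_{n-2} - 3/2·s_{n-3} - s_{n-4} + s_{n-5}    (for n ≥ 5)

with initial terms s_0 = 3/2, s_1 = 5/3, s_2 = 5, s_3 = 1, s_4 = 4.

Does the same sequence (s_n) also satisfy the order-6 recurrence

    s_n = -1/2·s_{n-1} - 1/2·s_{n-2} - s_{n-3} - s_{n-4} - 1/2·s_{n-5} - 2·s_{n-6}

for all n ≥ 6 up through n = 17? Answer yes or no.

no

Terms s_0..s_17: 3/2, 5/3, 5, 1, 4, -20/3, 21/2, -109/4, 417/8, -5419/48, 7569/32, -31833/64, 134177/128, -1694267/768, 2377969/512, -10013625/1024, 42160833/2048, -532590619/12288
n=6: candidate gives -17/2, actual s_6 = 21/2 ✗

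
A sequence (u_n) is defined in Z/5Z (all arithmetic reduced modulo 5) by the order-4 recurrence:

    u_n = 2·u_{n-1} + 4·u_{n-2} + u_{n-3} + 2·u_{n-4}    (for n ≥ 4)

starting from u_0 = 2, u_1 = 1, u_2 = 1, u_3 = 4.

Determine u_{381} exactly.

1

u_4 = 2·4 + 4·1 + 1·1 + 2·2 = 2
u_5 = 2·2 + 4·4 + 1·1 + 2·1 = 3
u_6 = 2·3 + 4·2 + 1·4 + 2·1 = 0
u_7 = 2·0 + 4·3 + 1·2 + 2·4 = 2
u_8 = 2·2 + 4·0 + 1·3 + 2·2 = 1
u_9 = 2·1 + 4·2 + 1·0 + 2·3 = 1
u_10 = 2·1 + 4·1 + 1·2 + 2·0 = 3
u_11 = 2·3 + 4·1 + 1·1 + 2·2 = 0
u_12 = 2·0 + 4·3 + 1·1 + 2·1 = 0
u_13 = 2·0 + 4·0 + 1·3 + 2·1 = 0
u_14 = 2·0 + 4·0 + 1·0 + 2·3 = 1
u_15 = 2·1 + 4·0 + 1·0 + 2·0 = 2
u_16 = 2·2 + 4·1 + 1·0 + 2·0 = 3
u_17 = 2·3 + 4·2 + 1·1 + 2·0 = 0
u_18 = 2·0 + 4·3 + 1·2 + 2·1 = 1
u_19 = 2·1 + 4·0 + 1·3 + 2·2 = 4
u_20 = 2·4 + 4·1 + 1·0 + 2·3 = 3
u_21 = 2·3 + 4·4 + 1·1 + 2·0 = 3
u_22 = 2·3 + 4·3 + 1·4 + 2·1 = 4
u_23 = 2·4 + 4·3 + 1·3 + 2·4 = 1
u_24 = 2·1 + 4·4 + 1·3 + 2·3 = 2
u_25 = 2·2 + 4·1 + 1·4 + 2·3 = 3
u_26 = 2·3 + 4·2 + 1·1 + 2·4 = 3
u_27 = 2·3 + 4·3 + 1·2 + 2·1 = 2
u_28 = 2·2 + 4·3 + 1·3 + 2·2 = 3
u_29 = 2·3 + 4·2 + 1·3 + 2·3 = 3
u_30 = 2·3 + 4·3 + 1·2 + 2·3 = 1
u_31 = 2·1 + 4·3 + 1·3 + 2·2 = 1
u_32 = 2·1 + 4·1 + 1·3 + 2·3 = 0
u_33 = 2·0 + 4·1 + 1·1 + 2·3 = 1
u_34 = 2·1 + 4·0 + 1·1 + 2·1 = 0
u_35 = 2·0 + 4·1 + 1·0 + 2·1 = 1
u_36 = 2·1 + 4·0 + 1·1 + 2·0 = 3
u_37 = 2·3 + 4·1 + 1·0 + 2·1 = 2
u_38 = 2·2 + 4·3 + 1·1 + 2·0 = 2
u_39 = 2·2 + 4·2 + 1·3 + 2·1 = 2
u_40 = 2·2 + 4·2 + 1·2 + 2·3 = 0
u_41 = 2·0 + 4·2 + 1·2 + 2·2 = 4
u_42 = 2·4 + 4·0 + 1·2 + 2·2 = 4
u_43 = 2·4 + 4·4 + 1·0 + 2·2 = 3
u_44 = 2·3 + 4·4 + 1·4 + 2·0 = 1
u_45 = 2·1 + 4·3 + 1·4 + 2·4 = 1
u_46 = 2·1 + 4·1 + 1·3 + 2·4 = 2
u_47 = 2·2 + 4·1 + 1·1 + 2·3 = 0
u_48 = 2·0 + 4·2 + 1·1 + 2·1 = 1
u_49 = 2·1 + 4·0 + 1·2 + 2·1 = 1
u_50 = 2·1 + 4·1 + 1·0 + 2·2 = 0
u_51 = 2·0 + 4·1 + 1·1 + 2·0 = 0
u_52 = 2·0 + 4·0 + 1·1 + 2·1 = 3
u_53 = 2·3 + 4·0 + 1·0 + 2·1 = 3
u_54 = 2·3 + 4·3 + 1·0 + 2·0 = 3
u_55 = 2·3 + 4·3 + 1·3 + 2·0 = 1
u_56 = 2·1 + 4·3 + 1·3 + 2·3 = 3
u_57 = 2·3 + 4·1 + 1·3 + 2·3 = 4
u_58 = 2·4 + 4·3 + 1·1 + 2·3 = 2
u_59 = 2·2 + 4·4 + 1·3 + 2·1 = 0
u_60 = 2·0 + 4·2 + 1·4 + 2·3 = 3
u_61 = 2·3 + 4·0 + 1·2 + 2·4 = 1
u_62 = 2·1 + 4·3 + 1·0 + 2·2 = 3
u_63 = 2·3 + 4·1 + 1·3 + 2·0 = 3
u_64 = 2·3 + 4·3 + 1·1 + 2·3 = 0
u_65 = 2·0 + 4·3 + 1·3 + 2·1 = 2
u_66 = 2·2 + 4·0 + 1·3 + 2·3 = 3
u_67 = 2·3 + 4·2 + 1·0 + 2·3 = 0
u_68 = 2·0 + 4·3 + 1·2 + 2·0 = 4
u_69 = 2·4 + 4·0 + 1·3 + 2·2 = 0
u_70 = 2·0 + 4·4 + 1·0 + 2·3 = 2
u_71 = 2·2 + 4·0 + 1·4 + 2·0 = 3
u_72 = 2·3 + 4·2 + 1·0 + 2·4 = 2
u_73 = 2·2 + 4·3 + 1·2 + 2·0 = 3
u_74 = 2·3 + 4·2 + 1·3 + 2·2 = 1
u_75 = 2·1 + 4·3 + 1·2 + 2·3 = 2
u_76 = 2·2 + 4·1 + 1·3 + 2·2 = 0
u_77 = 2·0 + 4·2 + 1·1 + 2·3 = 0
u_78 = 2·0 + 4·0 + 1·2 + 2·1 = 4
u_79 = 2·4 + 4·0 + 1·0 + 2·2 = 2
u_80 = 2·2 + 4·4 + 1·0 + 2·0 = 0
u_81 = 2·0 + 4·2 + 1·4 + 2·0 = 2
u_82 = 2·2 + 4·0 + 1·2 + 2·4 = 4
u_83 = 2·4 + 4·2 + 1·0 + 2·2 = 0
u_84 = 2·0 + 4·4 + 1·2 + 2·0 = 3
u_85 = 2·3 + 4·0 + 1·4 + 2·2 = 4
u_86 = 2·4 + 4·3 + 1·0 + 2·4 = 3
u_87 = 2·3 + 4·4 + 1·3 + 2·0 = 0
u_88 = 2·0 + 4·3 + 1·4 + 2·3 = 2
u_89 = 2·2 + 4·0 + 1·3 + 2·4 = 0
u_90 = 2·0 + 4·2 + 1·0 + 2·3 = 4
u_91 = 2·4 + 4·0 + 1·2 + 2·0 = 0
u_92 = 2·0 + 4·4 + 1·0 + 2·2 = 0
u_93 = 2·0 + 4·0 + 1·4 + 2·0 = 4
u_94 = 2·4 + 4·0 + 1·0 + 2·4 = 1
u_95 = 2·1 + 4·4 + 1·0 + 2·0 = 3
u_96 = 2·3 + 4·1 + 1·4 + 2·0 = 4
u_97 = 2·4 + 4·3 + 1·1 + 2·4 = 4
u_98 = 2·4 + 4·4 + 1·3 + 2·1 = 4
u_99 = 2·4 + 4·4 + 1·4 + 2·3 = 4
u_100 = 2·4 + 4·4 + 1·4 + 2·4 = 1
u_101 = 2·1 + 4·4 + 1·4 + 2·4 = 0
u_102 = 2·0 + 4·1 + 1·4 + 2·4 = 1
u_103 = 2·1 + 4·0 + 1·1 + 2·4 = 1
u_104 = 2·1 + 4·1 + 1·0 + 2·1 = 3
u_105 = 2·3 + 4·1 + 1·1 + 2·0 = 1
u_106 = 2·1 + 4·3 + 1·1 + 2·1 = 2
u_107 = 2·2 + 4·1 + 1·3 + 2·1 = 3
u_108 = 2·3 + 4·2 + 1·1 + 2·3 = 1
u_109 = 2·1 + 4·3 + 1·2 + 2·1 = 3
u_110 = 2·3 + 4·1 + 1·3 + 2·2 = 2
u_111 = 2·2 + 4·3 + 1·1 + 2·3 = 3
u_112 = 2·3 + 4·2 + 1·3 + 2·1 = 4
u_113 = 2·4 + 4·3 + 1·2 + 2·3 = 3
u_114 = 2·3 + 4·4 + 1·3 + 2·2 = 4
u_115 = 2·4 + 4·3 + 1·4 + 2·3 = 0
u_116 = 2·0 + 4·4 + 1·3 + 2·4 = 2
u_117 = 2·2 + 4·0 + 1·4 + 2·3 = 4
u_118 = 2·4 + 4·2 + 1·0 + 2·4 = 4
u_119 = 2·4 + 4·4 + 1·2 + 2·0 = 1
u_120 = 2·1 + 4·4 + 1·4 + 2·2 = 1
u_121 = 2·1 + 4·1 + 1·4 + 2·4 = 3
u_122 = 2·3 + 4·1 + 1·1 + 2·4 = 4
u_123 = 2·4 + 4·3 + 1·1 + 2·1 = 3
u_124 = 2·3 + 4·4 + 1·3 + 2·1 = 2
u_125 = 2·2 + 4·3 + 1·4 + 2·3 = 1
u_126 = 2·1 + 4·2 + 1·3 + 2·4 = 1
u_127 = 2·1 + 4·1 + 1·2 + 2·3 = 4
(u_124, u_125, u_126, u_127) = (2, 1, 1, 4) = (u_0, u_1, u_2, u_3), so the sequence has period 124.
381 ≡ 9 (mod 124), hence u_381 = u_9 = 1.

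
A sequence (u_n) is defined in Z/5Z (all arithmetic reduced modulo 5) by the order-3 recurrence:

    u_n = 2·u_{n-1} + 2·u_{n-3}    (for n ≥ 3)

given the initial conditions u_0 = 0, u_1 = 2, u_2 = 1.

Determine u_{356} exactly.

u_3 = 2·1 + 0·2 + 2·0 = 2
u_4 = 2·2 + 0·1 + 2·2 = 3
u_5 = 2·3 + 0·2 + 2·1 = 3
u_6 = 2·3 + 0·3 + 2·2 = 0
u_7 = 2·0 + 0·3 + 2·3 = 1
u_8 = 2·1 + 0·0 + 2·3 = 3
u_9 = 2·3 + 0·1 + 2·0 = 1
u_10 = 2·1 + 0·3 + 2·1 = 4
u_11 = 2·4 + 0·1 + 2·3 = 4
u_12 = 2·4 + 0·4 + 2·1 = 0
u_13 = 2·0 + 0·4 + 2·4 = 3
u_14 = 2·3 + 0·0 + 2·4 = 4
u_15 = 2·4 + 0·3 + 2·0 = 3
u_16 = 2·3 + 0·4 + 2·3 = 2
u_17 = 2·2 + 0·3 + 2·4 = 2
u_18 = 2·2 + 0·2 + 2·3 = 0
u_19 = 2·0 + 0·2 + 2·2 = 4
u_20 = 2·4 + 0·0 + 2·2 = 2
u_21 = 2·2 + 0·4 + 2·0 = 4
u_22 = 2·4 + 0·2 + 2·4 = 1
u_23 = 2·1 + 0·4 + 2·2 = 1
u_24 = 2·1 + 0·1 + 2·4 = 0
u_25 = 2·0 + 0·1 + 2·1 = 2
u_26 = 2·2 + 0·0 + 2·1 = 1
(u_24, u_25, u_26) = (0, 2, 1) = (u_0, u_1, u_2), so the sequence has period 24.
356 ≡ 20 (mod 24), hence u_356 = u_20 = 2.

2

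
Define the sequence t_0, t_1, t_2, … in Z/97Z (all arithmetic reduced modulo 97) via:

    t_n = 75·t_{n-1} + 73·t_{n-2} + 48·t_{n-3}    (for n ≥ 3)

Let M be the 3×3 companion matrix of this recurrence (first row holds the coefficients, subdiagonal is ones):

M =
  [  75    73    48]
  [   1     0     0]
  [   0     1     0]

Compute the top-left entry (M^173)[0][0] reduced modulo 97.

23

(M^173)[0][0] is the top entry after applying M 173 times to the unit state (1, 0, 0). Equivalently it is h_{175} for the auxiliary sequence (h_n) obeying the same recurrence with h_2 = 1 and h_i = 0 for 0 ≤ i < 2:
h_3 = 75·1 + 73·0 + 48·0 = 75
h_4 = 75·75 + 73·1 + 48·0 = 72
h_5 = 75·72 + 73·75 + 48·1 = 59
h_6 = 75·59 + 73·72 + 48·75 = 89
h_7 = 75·89 + 73·59 + 48·72 = 82
h_8 = 75·82 + 73·89 + 48·59 = 56
Continuing the recurrence:
  h_9 = 5;  h_10 = 57;  h_11 = 53;  h_12 = 34;  h_13 = 37;  h_14 = 41
  h_15 = 36;  h_16 = 0;  h_17 = 37;  h_18 = 41;  h_19 = 53;  h_20 = 14
  h_21 = 0;  h_22 = 74;  h_23 = 14;  h_24 = 50;  h_25 = 79;  h_26 = 62
  h_27 = 13;  h_28 = 78;  h_29 = 75;  h_30 = 12;  h_31 = 31;  h_32 = 11
  h_33 = 75;  h_34 = 59;  h_35 = 49;  h_36 = 39;  h_37 = 22;  h_38 = 59
  h_39 = 46;  h_40 = 83;  h_41 = 96;  h_42 = 44;  h_43 = 33;  h_44 = 13
  h_45 = 64;  h_46 = 58;  h_47 = 43;  h_48 = 55;  h_49 = 57;  h_50 = 72
  h_51 = 76;  h_52 = 15;  h_53 = 41;  h_54 = 58;  h_55 = 12;  h_56 = 21
  h_57 = 94;  h_58 = 41;  h_59 = 81;  h_60 = 0;  h_61 = 24;  h_62 = 62
  h_63 = 0;  h_64 = 52;  h_65 = 86;  h_66 = 61;  h_67 = 60;  h_68 = 83
  h_69 = 50;  h_70 = 79;  h_71 = 76;  h_72 = 93;  h_73 = 19;  h_74 = 28
  h_75 = 94;  h_76 = 15;  h_77 = 19;  h_78 = 48;  h_79 = 81;  h_80 = 15
  h_81 = 30;  h_82 = 55;  h_83 = 51;  h_84 = 65;  h_85 = 83;  h_86 = 32
  h_87 = 36;  h_88 = 96;  h_89 = 15;  h_90 = 64;  h_91 = 27;  h_92 = 45
  h_93 = 76;  h_94 = 96;  h_95 = 67;  h_96 = 64;  h_97 = 40;  h_98 = 24
  h_99 = 32;  h_100 = 58;  h_101 = 78;  h_102 = 77;  h_103 = 91;  h_104 = 88
  h_105 = 61;  h_106 = 41;  h_107 = 15;  h_108 = 62;  h_109 = 50;  h_110 = 72
  h_111 = 95;  h_112 = 37;  h_113 = 71;  h_114 = 73;  h_115 = 18;  h_116 = 96
  h_117 = 87;  h_118 = 41;  h_119 = 66;  h_120 = 91;  h_121 = 31;  h_122 = 11
  h_123 = 84;  h_124 = 55;  h_125 = 18;  h_126 = 85;  h_127 = 47;  h_128 = 21
  h_129 = 65;  h_130 = 31;  h_131 = 27;  h_132 = 36;  h_133 = 48;  h_134 = 55
  h_135 = 45;  h_136 = 91;  h_137 = 43;  h_138 = 0;  h_139 = 38;  h_140 = 64
  h_141 = 8;  h_142 = 15;  h_143 = 28;  h_144 = 87;  h_145 = 74;  h_146 = 53
  h_147 = 70;  h_148 = 61;  h_149 = 7;  h_150 = 93;  h_151 = 35;  h_152 = 50
  h_153 = 2;  h_154 = 48;  h_155 = 35;  h_156 = 17;  h_157 = 23;  h_158 = 87
  h_159 = 96;  h_160 = 8;  h_161 = 47;  h_162 = 84;  h_163 = 27;  h_164 = 34
  h_165 = 17;  h_166 = 9;  h_167 = 56;  h_168 = 47;  h_169 = 91;  h_170 = 43
  h_171 = 96;  h_172 = 60;  h_173 = 89
h_174 = 75·89 + 73·60 + 48·96 = 46
h_175 = 75·46 + 73·89 + 48·60 = 23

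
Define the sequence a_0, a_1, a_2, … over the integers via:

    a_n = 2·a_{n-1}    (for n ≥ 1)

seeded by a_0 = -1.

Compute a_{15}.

a_1 = 2·-1 = -2
a_2 = 2·-2 = -4
a_3 = 2·-4 = -8
a_4 = 2·-8 = -16
a_5 = 2·-16 = -32
a_6 = 2·-32 = -64
a_7 = 2·-64 = -128
a_8 = 2·-128 = -256
a_9 = 2·-256 = -512
a_10 = 2·-512 = -1024
a_11 = 2·-1024 = -2048
a_12 = 2·-2048 = -4096
a_13 = 2·-4096 = -8192
a_14 = 2·-8192 = -16384
a_15 = 2·-16384 = -32768

-32768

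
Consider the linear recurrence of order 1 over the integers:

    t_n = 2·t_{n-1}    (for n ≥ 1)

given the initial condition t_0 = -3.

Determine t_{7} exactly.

t_1 = 2·-3 = -6
t_2 = 2·-6 = -12
t_3 = 2·-12 = -24
t_4 = 2·-24 = -48
t_5 = 2·-48 = -96
t_6 = 2·-96 = -192
t_7 = 2·-192 = -384

-384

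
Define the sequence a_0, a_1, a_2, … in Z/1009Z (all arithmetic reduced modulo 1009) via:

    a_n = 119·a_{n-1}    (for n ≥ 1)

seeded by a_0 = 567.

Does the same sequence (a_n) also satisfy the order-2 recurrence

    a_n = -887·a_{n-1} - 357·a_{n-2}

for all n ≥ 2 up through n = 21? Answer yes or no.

Terms a_0..a_21: 567, 879, 674, 495, 383, 172, 288, 975, 999, 828, 659, 728, 867, 255, 75, 853, 607, 594, 56, 610, 951, 161
n=2: candidate gives 674, actual a_2 = 674 ✓
n=3: candidate gives 495, actual a_3 = 495 ✓
n=4: candidate gives 383, actual a_4 = 383 ✓
n=5: candidate gives 172, actual a_5 = 172 ✓
n=6: candidate gives 288, actual a_6 = 288 ✓
n=7: candidate gives 975, actual a_7 = 975 ✓
n=8: candidate gives 999, actual a_8 = 999 ✓
n=9: candidate gives 828, actual a_9 = 828 ✓
n=10: candidate gives 659, actual a_10 = 659 ✓
n=11: candidate gives 728, actual a_11 = 728 ✓
n=12: candidate gives 867, actual a_12 = 867 ✓
n=13: candidate gives 255, actual a_13 = 255 ✓
n=14: candidate gives 75, actual a_14 = 75 ✓
n=15: candidate gives 853, actual a_15 = 853 ✓
n=16: candidate gives 607, actual a_16 = 607 ✓
n=17: candidate gives 594, actual a_17 = 594 ✓
n=18: candidate gives 56, actual a_18 = 56 ✓
n=19: candidate gives 610, actual a_19 = 610 ✓
n=20: candidate gives 951, actual a_20 = 951 ✓
n=21: candidate gives 161, actual a_21 = 161 ✓

yes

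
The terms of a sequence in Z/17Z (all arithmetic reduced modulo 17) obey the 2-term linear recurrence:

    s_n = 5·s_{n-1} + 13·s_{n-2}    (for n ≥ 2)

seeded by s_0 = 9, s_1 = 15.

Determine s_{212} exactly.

9

s_2 = 5·15 + 13·9 = 5
s_3 = 5·5 + 13·15 = 16
s_4 = 5·16 + 13·5 = 9
s_5 = 5·9 + 13·16 = 15
(s_4, s_5) = (9, 15) = (s_0, s_1), so the sequence has period 4.
212 ≡ 0 (mod 4), hence s_212 = s_0 = 9.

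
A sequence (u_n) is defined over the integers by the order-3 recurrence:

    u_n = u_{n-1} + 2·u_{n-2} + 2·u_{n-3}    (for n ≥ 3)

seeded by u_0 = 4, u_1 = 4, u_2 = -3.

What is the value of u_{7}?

u_3 = 1·-3 + 2·4 + 2·4 = 13
u_4 = 1·13 + 2·-3 + 2·4 = 15
u_5 = 1·15 + 2·13 + 2·-3 = 35
u_6 = 1·35 + 2·15 + 2·13 = 91
u_7 = 1·91 + 2·35 + 2·15 = 191

191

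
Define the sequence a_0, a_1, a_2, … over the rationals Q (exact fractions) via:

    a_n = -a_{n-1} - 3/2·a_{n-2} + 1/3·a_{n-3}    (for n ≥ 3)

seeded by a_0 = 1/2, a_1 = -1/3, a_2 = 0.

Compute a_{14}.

-71113/7776

a_3 = -1·0 + -3/2·-1/3 + 1/3·1/2 = 2/3
a_4 = -1·2/3 + -3/2·0 + 1/3·-1/3 = -7/9
a_5 = -1·-7/9 + -3/2·2/3 + 1/3·0 = -2/9
a_6 = -1·-2/9 + -3/2·-7/9 + 1/3·2/3 = 29/18
a_7 = -1·29/18 + -3/2·-2/9 + 1/3·-7/9 = -83/54
a_8 = -1·-83/54 + -3/2·29/18 + 1/3·-2/9 = -103/108
a_9 = -1·-103/108 + -3/2·-83/54 + 1/3·29/18 = 205/54
a_10 = -1·205/54 + -3/2·-103/108 + 1/3·-83/54 = -1865/648
a_11 = -1·-1865/648 + -3/2·205/54 + 1/3·-103/108 = -677/216
a_12 = -1·-677/216 + -3/2·-1865/648 + 1/3·205/54 = 11297/1296
a_13 = -1·11297/1296 + -3/2·-677/216 + 1/3·-1865/648 = -9671/1944
a_14 = -1·-9671/1944 + -3/2·11297/1296 + 1/3·-677/216 = -71113/7776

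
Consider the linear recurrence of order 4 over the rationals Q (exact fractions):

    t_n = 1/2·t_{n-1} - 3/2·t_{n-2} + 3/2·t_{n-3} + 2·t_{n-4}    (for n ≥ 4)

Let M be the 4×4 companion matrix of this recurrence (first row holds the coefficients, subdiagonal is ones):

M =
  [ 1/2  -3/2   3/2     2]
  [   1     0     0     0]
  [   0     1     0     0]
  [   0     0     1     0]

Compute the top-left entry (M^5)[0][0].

41/32

(M^5)[0][0] is the top entry after applying M 5 times to the unit state (1, 0, 0, 0). Equivalently it is h_{8} for the auxiliary sequence (h_n) obeying the same recurrence with h_3 = 1 and h_i = 0 for 0 ≤ i < 3:
h_4 = 1/2·1 + -3/2·0 + 3/2·0 + 2·0 = 1/2
h_5 = 1/2·1/2 + -3/2·1 + 3/2·0 + 2·0 = -5/4
h_6 = 1/2·-5/4 + -3/2·1/2 + 3/2·1 + 2·0 = 1/8
h_7 = 1/2·1/8 + -3/2·-5/4 + 3/2·1/2 + 2·1 = 75/16
h_8 = 1/2·75/16 + -3/2·1/8 + 3/2·-5/4 + 2·1/2 = 41/32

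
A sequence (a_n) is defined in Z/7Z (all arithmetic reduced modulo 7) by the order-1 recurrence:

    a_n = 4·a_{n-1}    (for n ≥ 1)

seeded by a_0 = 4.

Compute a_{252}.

4

a_1 = 4·4 = 2
a_2 = 4·2 = 1
a_3 = 4·1 = 4
(a_3) = (4) = (a_0), so the sequence has period 3.
252 ≡ 0 (mod 3), hence a_252 = a_0 = 4.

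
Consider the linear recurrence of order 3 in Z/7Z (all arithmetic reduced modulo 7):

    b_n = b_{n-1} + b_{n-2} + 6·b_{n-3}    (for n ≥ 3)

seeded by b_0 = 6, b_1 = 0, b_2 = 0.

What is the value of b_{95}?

b_3 = 1·0 + 1·0 + 6·6 = 1
b_4 = 1·1 + 1·0 + 6·0 = 1
b_5 = 1·1 + 1·1 + 6·0 = 2
b_6 = 1·2 + 1·1 + 6·1 = 2
b_7 = 1·2 + 1·2 + 6·1 = 3
b_8 = 1·3 + 1·2 + 6·2 = 3
b_9 = 1·3 + 1·3 + 6·2 = 4
b_10 = 1·4 + 1·3 + 6·3 = 4
b_11 = 1·4 + 1·4 + 6·3 = 5
b_12 = 1·5 + 1·4 + 6·4 = 5
b_13 = 1·5 + 1·5 + 6·4 = 6
b_14 = 1·6 + 1·5 + 6·5 = 6
b_15 = 1·6 + 1·6 + 6·5 = 0
b_16 = 1·0 + 1·6 + 6·6 = 0
(b_14, b_15, b_16) = (6, 0, 0) = (b_0, b_1, b_2), so the sequence has period 14.
95 ≡ 11 (mod 14), hence b_95 = b_11 = 5.

5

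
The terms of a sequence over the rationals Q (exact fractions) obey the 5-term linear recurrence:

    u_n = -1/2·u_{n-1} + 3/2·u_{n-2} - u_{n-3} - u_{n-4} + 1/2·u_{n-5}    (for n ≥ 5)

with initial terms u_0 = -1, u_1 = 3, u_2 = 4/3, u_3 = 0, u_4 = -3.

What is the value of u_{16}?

773/128

u_5 = -1/2·-3 + 3/2·0 + -1·4/3 + -1·3 + 1/2·-1 = -10/3
u_6 = -1/2·-10/3 + 3/2·-3 + -1·0 + -1·4/3 + 1/2·3 = -8/3
u_7 = -1/2·-8/3 + 3/2·-10/3 + -1·-3 + -1·0 + 1/2·4/3 = 0
u_8 = -1/2·0 + 3/2·-8/3 + -1·-10/3 + -1·-3 + 1/2·0 = 7/3
u_9 = -1/2·7/3 + 3/2·0 + -1·-8/3 + -1·-10/3 + 1/2·-3 = 10/3
u_10 = -1/2·10/3 + 3/2·7/3 + -1·0 + -1·-8/3 + 1/2·-10/3 = 17/6
u_11 = -1/2·17/6 + 3/2·10/3 + -1·7/3 + -1·0 + 1/2·-8/3 = -1/12
u_12 = -1/2·-1/12 + 3/2·17/6 + -1·10/3 + -1·7/3 + 1/2·0 = -11/8
u_13 = -1/2·-11/8 + 3/2·-1/12 + -1·17/6 + -1·10/3 + 1/2·7/3 = -71/16
u_14 = -1/2·-71/16 + 3/2·-11/8 + -1·-1/12 + -1·17/6 + 1/2·10/3 = -89/96
u_15 = -1/2·-89/96 + 3/2·-71/16 + -1·-11/8 + -1·-1/12 + 1/2·17/6 = -637/192
u_16 = -1/2·-637/192 + 3/2·-89/96 + -1·-71/16 + -1·-11/8 + 1/2·-1/12 = 773/128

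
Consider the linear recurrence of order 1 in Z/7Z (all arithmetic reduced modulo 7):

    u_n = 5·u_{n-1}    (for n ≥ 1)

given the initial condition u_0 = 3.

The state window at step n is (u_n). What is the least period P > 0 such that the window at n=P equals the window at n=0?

6

n=0: window = (3)
n=1: window = (1)
n=2: window = (5)
n=3: window = (4)
n=4: window = (6)
n=5: window = (2)
n=6: window = (3)
window at n=6 equals window at n=0 → period = 6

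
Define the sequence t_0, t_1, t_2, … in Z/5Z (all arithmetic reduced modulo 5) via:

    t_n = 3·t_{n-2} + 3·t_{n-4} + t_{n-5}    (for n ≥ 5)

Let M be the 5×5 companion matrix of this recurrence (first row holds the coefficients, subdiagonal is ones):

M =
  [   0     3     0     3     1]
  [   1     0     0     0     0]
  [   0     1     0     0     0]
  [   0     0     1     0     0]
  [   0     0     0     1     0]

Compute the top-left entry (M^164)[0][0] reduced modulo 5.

2

(M^164)[0][0] is the top entry after applying M 164 times to the unit state (1, 0, 0, 0, 0). Equivalently it is h_{168} for the auxiliary sequence (h_n) obeying the same recurrence with h_4 = 1 and h_i = 0 for 0 ≤ i < 4:
h_5 = 0·1 + 3·0 + 0·0 + 3·0 + 1·0 = 0
h_6 = 0·0 + 3·1 + 0·0 + 3·0 + 1·0 = 3
h_7 = 0·3 + 3·0 + 0·1 + 3·0 + 1·0 = 0
h_8 = 0·0 + 3·3 + 0·0 + 3·1 + 1·0 = 2
h_9 = 0·2 + 3·0 + 0·3 + 3·0 + 1·1 = 1
h_10 = 0·1 + 3·2 + 0·0 + 3·3 + 1·0 = 0
Continuing the recurrence:
  h_11 = 1;  h_12 = 1;  h_13 = 3;  h_14 = 4;  h_15 = 2;  h_16 = 1
  h_17 = 1;  h_18 = 3;  h_19 = 3;  h_20 = 4;  h_21 = 3;  h_22 = 2
  h_23 = 1;  h_24 = 1;  h_25 = 1;  h_26 = 2;  h_27 = 3;  h_28 = 0
  h_29 = 3;  h_30 = 2;  h_31 = 0;  h_32 = 4;  h_33 = 4;  h_34 = 1
  h_35 = 4;  h_36 = 0;  h_37 = 3;  h_38 = 2;  h_39 = 2;  h_40 = 0
  h_41 = 0;  h_42 = 4;  h_43 = 3;  h_44 = 4;  h_45 = 4;  h_46 = 4
  h_47 = 0;  h_48 = 2;  h_49 = 1;  h_50 = 2;  h_51 = 2;  h_52 = 2
  h_53 = 1;  h_54 = 3;  h_55 = 1;  h_56 = 2;  h_57 = 3;  h_58 = 1
  h_59 = 0;  h_60 = 0;  h_61 = 1;  h_62 = 1;  h_63 = 4;  h_64 = 3
  h_65 = 0;  h_66 = 3;  h_67 = 3;  h_68 = 2;  h_69 = 2;  h_70 = 0
  h_71 = 3;  h_72 = 4;  h_73 = 2;  h_74 = 4;  h_75 = 0;  h_76 = 2
  h_77 = 0;  h_78 = 0;  h_79 = 4;  h_80 = 1;  h_81 = 4;  h_82 = 3
  h_83 = 4;  h_84 = 1;  h_85 = 0;  h_86 = 1;  h_87 = 0;  h_88 = 0
  h_89 = 1;  h_90 = 3;  h_91 = 4;  h_92 = 4;  h_93 = 0;  h_94 = 2
  h_95 = 0;  h_96 = 2;  h_97 = 4;  h_98 = 2;  h_99 = 4;  h_100 = 2
  h_101 = 1;  h_102 = 1;  h_103 = 2;  h_104 = 3;  h_105 = 1;  h_106 = 3
  h_107 = 0;  h_108 = 0;  h_109 = 1;  h_110 = 0;  h_111 = 1;  h_112 = 0
  h_113 = 1;  h_114 = 1;  h_115 = 1;  h_116 = 4;  h_117 = 1;  h_118 = 1
  h_119 = 2;  h_120 = 1;  h_121 = 3;  h_122 = 2;  h_123 = 1;  h_124 = 1
  h_125 = 3;  h_126 = 2;  h_127 = 4;  h_128 = 0;  h_129 = 2;  h_130 = 4
  h_131 = 0;  h_132 = 1;  h_133 = 1;  h_134 = 2;  h_135 = 2;  h_136 = 4
  h_137 = 0;  h_138 = 4;  h_139 = 3;  h_140 = 1;  h_141 = 3;  h_142 = 0
  h_143 = 2;  h_144 = 1;  h_145 = 1;  h_146 = 1;  h_147 = 4;  h_148 = 3
  h_149 = 1;  h_150 = 3;  h_151 = 1;  h_152 = 2;  h_153 = 4;  h_154 = 1
  h_155 = 3;  h_156 = 0;  h_157 = 3;  h_158 = 2;  h_159 = 4;  h_160 = 4
  h_161 = 1;  h_162 = 1;  h_163 = 2;  h_164 = 4;  h_165 = 3;  h_166 = 1
h_167 = 0·1 + 3·3 + 0·4 + 3·2 + 1·1 = 1
h_168 = 0·1 + 3·1 + 0·3 + 3·4 + 1·2 = 2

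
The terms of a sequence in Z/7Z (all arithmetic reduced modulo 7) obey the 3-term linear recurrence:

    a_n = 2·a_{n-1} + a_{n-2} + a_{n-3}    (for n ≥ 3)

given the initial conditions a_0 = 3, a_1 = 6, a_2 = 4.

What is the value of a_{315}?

a_3 = 2·4 + 1·6 + 1·3 = 3
a_4 = 2·3 + 1·4 + 1·6 = 2
a_5 = 2·2 + 1·3 + 1·4 = 4
a_6 = 2·4 + 1·2 + 1·3 = 6
a_7 = 2·6 + 1·4 + 1·2 = 4
a_8 = 2·4 + 1·6 + 1·4 = 4
a_9 = 2·4 + 1·4 + 1·6 = 4
a_10 = 2·4 + 1·4 + 1·4 = 2
a_11 = 2·2 + 1·4 + 1·4 = 5
a_12 = 2·5 + 1·2 + 1·4 = 2
a_13 = 2·2 + 1·5 + 1·2 = 4
a_14 = 2·4 + 1·2 + 1·5 = 1
a_15 = 2·1 + 1·4 + 1·2 = 1
a_16 = 2·1 + 1·1 + 1·4 = 0
a_17 = 2·0 + 1·1 + 1·1 = 2
a_18 = 2·2 + 1·0 + 1·1 = 5
a_19 = 2·5 + 1·2 + 1·0 = 5
a_20 = 2·5 + 1·5 + 1·2 = 3
a_21 = 2·3 + 1·5 + 1·5 = 2
a_22 = 2·2 + 1·3 + 1·5 = 5
a_23 = 2·5 + 1·2 + 1·3 = 1
a_24 = 2·1 + 1·5 + 1·2 = 2
a_25 = 2·2 + 1·1 + 1·5 = 3
a_26 = 2·3 + 1·2 + 1·1 = 2
a_27 = 2·2 + 1·3 + 1·2 = 2
a_28 = 2·2 + 1·2 + 1·3 = 2
a_29 = 2·2 + 1·2 + 1·2 = 1
a_30 = 2·1 + 1·2 + 1·2 = 6
a_31 = 2·6 + 1·1 + 1·2 = 1
a_32 = 2·1 + 1·6 + 1·1 = 2
a_33 = 2·2 + 1·1 + 1·6 = 4
a_34 = 2·4 + 1·2 + 1·1 = 4
a_35 = 2·4 + 1·4 + 1·2 = 0
a_36 = 2·0 + 1·4 + 1·4 = 1
a_37 = 2·1 + 1·0 + 1·4 = 6
a_38 = 2·6 + 1·1 + 1·0 = 6
a_39 = 2·6 + 1·6 + 1·1 = 5
a_40 = 2·5 + 1·6 + 1·6 = 1
a_41 = 2·1 + 1·5 + 1·6 = 6
a_42 = 2·6 + 1·1 + 1·5 = 4
a_43 = 2·4 + 1·6 + 1·1 = 1
a_44 = 2·1 + 1·4 + 1·6 = 5
a_45 = 2·5 + 1·1 + 1·4 = 1
a_46 = 2·1 + 1·5 + 1·1 = 1
a_47 = 2·1 + 1·1 + 1·5 = 1
a_48 = 2·1 + 1·1 + 1·1 = 4
a_49 = 2·4 + 1·1 + 1·1 = 3
a_50 = 2·3 + 1·4 + 1·1 = 4
a_51 = 2·4 + 1·3 + 1·4 = 1
a_52 = 2·1 + 1·4 + 1·3 = 2
a_53 = 2·2 + 1·1 + 1·4 = 2
a_54 = 2·2 + 1·2 + 1·1 = 0
a_55 = 2·0 + 1·2 + 1·2 = 4
a_56 = 2·4 + 1·0 + 1·2 = 3
a_57 = 2·3 + 1·4 + 1·0 = 3
a_58 = 2·3 + 1·3 + 1·4 = 6
a_59 = 2·6 + 1·3 + 1·3 = 4
(a_57, a_58, a_59) = (3, 6, 4) = (a_0, a_1, a_2), so the sequence has period 57.
315 ≡ 30 (mod 57), hence a_315 = a_30 = 6.

6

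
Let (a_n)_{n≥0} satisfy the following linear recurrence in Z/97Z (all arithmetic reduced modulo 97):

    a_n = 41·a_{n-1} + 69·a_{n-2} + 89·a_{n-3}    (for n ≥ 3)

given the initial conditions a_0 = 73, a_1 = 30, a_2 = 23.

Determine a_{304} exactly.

a_3 = 41·23 + 69·30 + 89·73 = 4
a_4 = 41·4 + 69·23 + 89·30 = 56
a_5 = 41·56 + 69·4 + 89·23 = 60
a_6 = 41·60 + 69·56 + 89·4 = 84
a_7 = 41·84 + 69·60 + 89·56 = 55
a_8 = 41·55 + 69·84 + 89·60 = 5
Continuing the recurrence:
  a_9 = 30;  a_10 = 68;  a_11 = 65;  a_12 = 36;  a_13 = 82;  a_14 = 88
  a_15 = 54;  a_16 = 64;  a_17 = 20;  a_18 = 51;  a_19 = 49;  a_20 = 33
  a_21 = 58;  a_22 = 92;  a_23 = 41;  a_24 = 96;  a_25 = 15;  a_26 = 24
  a_27 = 87;  a_28 = 59;  a_29 = 82;  a_30 = 44;  a_31 = 6;  a_32 = 7
  a_33 = 58;  a_34 = 0;  a_35 = 66;  a_36 = 11;  a_37 = 58;  a_38 = 87
  a_39 = 12;  a_40 = 17;  a_41 = 53;  a_42 = 49;  a_43 = 1;  a_44 = 88
  a_45 = 84;  a_46 = 2;  a_47 = 33;  a_48 = 43;  a_49 = 47;  a_50 = 71
  a_51 = 87;  a_52 = 39;  a_53 = 50;  a_54 = 68;  a_55 = 9;  a_56 = 5
  a_57 = 88;  a_58 = 1;  a_59 = 59;  a_60 = 38;  a_61 = 92;  a_62 = 5
  a_63 = 41;  a_64 = 29;  a_65 = 1;  a_66 = 65;  a_67 = 77;  a_68 = 68
  a_69 = 15;  a_70 = 35;  a_71 = 83;  a_72 = 72;  a_73 = 57;  a_74 = 45
  a_75 = 61;  a_76 = 9;  a_77 = 47;  a_78 = 23;  a_79 = 40;  a_80 = 38
  a_81 = 60;  a_82 = 9;  a_83 = 34;  a_84 = 80;  a_85 = 25;  a_86 = 65
  a_87 = 64;  a_88 = 22;  a_89 = 45;  a_90 = 38;  a_91 = 25;  a_92 = 86
  a_93 = 0;  a_94 = 11;  a_95 = 54;  a_96 = 63;  a_97 = 13;  a_98 = 83
  a_99 = 13;  a_100 = 45;  a_101 = 41;  a_102 = 26;  a_103 = 43;  a_104 = 28
  a_105 = 27;  a_106 = 76;  a_107 = 2;  a_108 = 66;  a_109 = 5;  a_110 = 87
  a_111 = 86;  a_112 = 80;  a_113 = 79;  a_114 = 20;  a_115 = 5;  a_116 = 80
  a_117 = 70;  a_118 = 8;  a_119 = 56;  a_120 = 57;  a_121 = 26;  a_122 = 89
  a_123 = 40;  a_124 = 7;  a_125 = 7;  a_126 = 62;  a_127 = 59;  a_128 = 45
  a_129 = 85;  a_130 = 7;  a_131 = 69;  a_132 = 13;  a_133 = 0;  a_134 = 54
  a_135 = 73;  a_136 = 26;  a_137 = 45;  a_138 = 48;  a_139 = 15;  a_140 = 75
  a_141 = 40;  a_142 = 2;  a_143 = 11;  a_144 = 75;  a_145 = 35;  a_146 = 23
  a_147 = 42;  a_148 = 22;  a_149 = 27;  a_150 = 58;  a_151 = 88;  a_152 = 22
  a_153 = 11;  a_154 = 4;  a_155 = 68;  a_156 = 66;  a_157 = 91;  a_158 = 78
  a_159 = 25;  a_160 = 53;  a_161 = 73;  a_162 = 48;  a_163 = 82;  a_164 = 76
  a_165 = 48;  a_166 = 57;  a_167 = 94;  a_168 = 31;  a_169 = 26;  a_170 = 28
  a_171 = 75;  a_172 = 46;  a_173 = 47;  a_174 = 39;  a_175 = 12;  a_176 = 91
  a_177 = 76;  a_178 = 84;  a_179 = 6;  a_180 = 2;  a_181 = 18;  a_182 = 52
  a_183 = 60;  a_184 = 84;  a_185 = 87;  a_186 = 56;  a_187 = 61;  a_188 = 43
  a_189 = 92;  a_190 = 43;  a_191 = 7;  a_192 = 93;  a_193 = 72;  a_194 = 1
  a_195 = 94;  a_196 = 49;  a_197 = 48;  a_198 = 38;  a_199 = 16;  a_200 = 81
  a_201 = 47;  a_202 = 16;  a_203 = 50;  a_204 = 62;  a_205 = 44;  a_206 = 56
  a_207 = 83;  a_208 = 28;  a_209 = 25;  a_210 = 62;  a_211 = 66;  a_212 = 91
  a_213 = 29;  a_214 = 53;  a_215 = 51;  a_216 = 84;  a_217 = 40;  a_218 = 44
  a_219 = 12;  a_220 = 7;  a_221 = 84;  a_222 = 48;  a_223 = 45;  a_224 = 23
  a_225 = 75;  a_226 = 34;  a_227 = 80;  a_228 = 79;  a_229 = 48;  a_230 = 86
  a_231 = 95;  a_232 = 36;  a_233 = 68;  a_234 = 50;  a_235 = 52;  a_236 = 91
  a_237 = 32;  a_238 = 94;  a_239 = 96;  a_240 = 78;  a_241 = 49;  a_242 = 27
  a_243 = 81;  a_244 = 39;  a_245 = 85;  a_246 = 96;  a_247 = 80;  a_248 = 9
  a_249 = 77;  a_250 = 34;  a_251 = 39;  a_252 = 31;  a_253 = 4;  a_254 = 51
  a_255 = 82;  a_256 = 59;  a_257 = 6;  a_258 = 72;  a_259 = 81;  a_260 = 93
  a_261 = 96;  a_262 = 5;  a_263 = 71;  a_264 = 63;  a_265 = 70;  a_266 = 53
  a_267 = 0;  a_268 = 90;  a_269 = 65;  a_270 = 48;  a_271 = 10;  a_272 = 1
  a_273 = 56;  a_274 = 54;  a_275 = 56;  a_276 = 45;  a_277 = 39;  a_278 = 85
  a_279 = 93;  a_280 = 54;  a_281 = 94;  a_282 = 46;  a_283 = 83;  a_284 = 5
  a_285 = 35;  a_286 = 49;  a_287 = 19;  a_288 = 0;  a_289 = 46;  a_290 = 85
  a_291 = 63;  a_292 = 29;  a_293 = 6;  a_294 = 94;  a_295 = 59;  a_296 = 30
  a_297 = 87;  a_298 = 24;  a_299 = 54;  a_300 = 70;  a_301 = 2;  a_302 = 18
a_303 = 41·18 + 69·2 + 89·70 = 25
a_304 = 41·25 + 69·18 + 89·2 = 20

20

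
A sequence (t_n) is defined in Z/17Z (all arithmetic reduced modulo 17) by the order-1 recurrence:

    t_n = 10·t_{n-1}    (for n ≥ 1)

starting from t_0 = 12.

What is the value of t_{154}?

7

t_1 = 10·12 = 1
t_2 = 10·1 = 10
t_3 = 10·10 = 15
t_4 = 10·15 = 14
t_5 = 10·14 = 4
t_6 = 10·4 = 6
t_7 = 10·6 = 9
t_8 = 10·9 = 5
t_9 = 10·5 = 16
t_10 = 10·16 = 7
t_11 = 10·7 = 2
t_12 = 10·2 = 3
t_13 = 10·3 = 13
t_14 = 10·13 = 11
t_15 = 10·11 = 8
t_16 = 10·8 = 12
(t_16) = (12) = (t_0), so the sequence has period 16.
154 ≡ 10 (mod 16), hence t_154 = t_10 = 7.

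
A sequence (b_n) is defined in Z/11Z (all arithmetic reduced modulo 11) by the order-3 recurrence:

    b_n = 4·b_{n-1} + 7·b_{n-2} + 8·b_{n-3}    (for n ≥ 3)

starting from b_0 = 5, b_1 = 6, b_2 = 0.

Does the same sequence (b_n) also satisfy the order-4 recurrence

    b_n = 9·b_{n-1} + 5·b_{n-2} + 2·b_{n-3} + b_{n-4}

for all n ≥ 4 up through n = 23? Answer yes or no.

Terms b_0..b_23: 5, 6, 0, 5, 2, 10, 6, 0, 1, 8, 6, 0, 7, 10, 1, 9, 2, 2, 6, 10, 10, 4, 1, 2
n=4: candidate gives 7, actual b_4 = 2 ✗

no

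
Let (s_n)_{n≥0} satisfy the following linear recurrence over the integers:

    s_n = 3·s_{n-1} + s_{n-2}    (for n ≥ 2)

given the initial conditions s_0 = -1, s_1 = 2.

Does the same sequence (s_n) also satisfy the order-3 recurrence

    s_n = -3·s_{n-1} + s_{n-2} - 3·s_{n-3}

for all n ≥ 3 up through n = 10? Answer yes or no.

Terms s_0..s_10: -1, 2, 5, 17, 56, 185, 611, 2018, 6665, 22013, 72704
n=3: candidate gives -10, actual s_3 = 17 ✗

no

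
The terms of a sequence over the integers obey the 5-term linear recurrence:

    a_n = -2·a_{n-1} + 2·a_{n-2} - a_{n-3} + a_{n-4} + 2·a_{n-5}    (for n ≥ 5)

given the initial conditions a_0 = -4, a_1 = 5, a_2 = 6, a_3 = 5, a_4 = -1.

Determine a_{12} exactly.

-1820

a_5 = -2·-1 + 2·5 + -1·6 + 1·5 + 2·-4 = 3
a_6 = -2·3 + 2·-1 + -1·5 + 1·6 + 2·5 = 3
a_7 = -2·3 + 2·3 + -1·-1 + 1·5 + 2·6 = 18
a_8 = -2·18 + 2·3 + -1·3 + 1·-1 + 2·5 = -24
a_9 = -2·-24 + 2·18 + -1·3 + 1·3 + 2·-1 = 82
a_10 = -2·82 + 2·-24 + -1·18 + 1·3 + 2·3 = -221
a_11 = -2·-221 + 2·82 + -1·-24 + 1·18 + 2·3 = 654
a_12 = -2·654 + 2·-221 + -1·82 + 1·-24 + 2·18 = -1820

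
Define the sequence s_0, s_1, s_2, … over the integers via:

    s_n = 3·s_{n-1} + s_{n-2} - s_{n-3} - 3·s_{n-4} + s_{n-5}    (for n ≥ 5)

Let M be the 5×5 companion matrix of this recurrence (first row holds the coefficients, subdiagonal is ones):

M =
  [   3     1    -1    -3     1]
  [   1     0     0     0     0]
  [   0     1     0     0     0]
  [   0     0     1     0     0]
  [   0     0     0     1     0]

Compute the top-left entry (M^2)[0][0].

10

(M^2)[0][0] is the top entry after applying M 2 times to the unit state (1, 0, 0, 0, 0). Equivalently it is h_{6} for the auxiliary sequence (h_n) obeying the same recurrence with h_4 = 1 and h_i = 0 for 0 ≤ i < 4:
h_5 = 3·1 + 1·0 + -1·0 + -3·0 + 1·0 = 3
h_6 = 3·3 + 1·1 + -1·0 + -3·0 + 1·0 = 10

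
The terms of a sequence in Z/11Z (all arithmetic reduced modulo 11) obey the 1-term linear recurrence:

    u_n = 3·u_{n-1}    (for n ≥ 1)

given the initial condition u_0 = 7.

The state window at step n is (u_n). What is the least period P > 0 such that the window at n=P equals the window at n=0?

5

n=0: window = (7)
n=1: window = (10)
n=2: window = (8)
n=3: window = (2)
n=4: window = (6)
n=5: window = (7)
window at n=5 equals window at n=0 → period = 5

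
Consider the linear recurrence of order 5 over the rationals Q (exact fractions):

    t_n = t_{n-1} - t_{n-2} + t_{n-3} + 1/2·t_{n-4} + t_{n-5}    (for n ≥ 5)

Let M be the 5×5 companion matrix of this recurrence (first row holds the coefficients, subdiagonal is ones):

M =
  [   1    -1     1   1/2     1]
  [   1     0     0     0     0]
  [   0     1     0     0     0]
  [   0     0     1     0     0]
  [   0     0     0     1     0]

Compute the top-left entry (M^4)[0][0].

3/2

(M^4)[0][0] is the top entry after applying M 4 times to the unit state (1, 0, 0, 0, 0). Equivalently it is h_{8} for the auxiliary sequence (h_n) obeying the same recurrence with h_4 = 1 and h_i = 0 for 0 ≤ i < 4:
h_5 = 1·1 + -1·0 + 1·0 + 1/2·0 + 1·0 = 1
h_6 = 1·1 + -1·1 + 1·0 + 1/2·0 + 1·0 = 0
h_7 = 1·0 + -1·1 + 1·1 + 1/2·0 + 1·0 = 0
h_8 = 1·0 + -1·0 + 1·1 + 1/2·1 + 1·0 = 3/2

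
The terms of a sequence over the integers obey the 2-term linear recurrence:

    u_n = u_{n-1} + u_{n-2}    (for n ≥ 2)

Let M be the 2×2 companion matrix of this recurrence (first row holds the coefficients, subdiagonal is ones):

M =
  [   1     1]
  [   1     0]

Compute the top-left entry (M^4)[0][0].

(M^4)[0][0] is the top entry after applying M 4 times to the unit state (1, 0). Equivalently it is h_{5} for the auxiliary sequence (h_n) obeying the same recurrence with h_1 = 1 and h_i = 0 for 0 ≤ i < 1:
h_2 = 1·1 + 1·0 = 1
h_3 = 1·1 + 1·1 = 2
h_4 = 1·2 + 1·1 = 3
h_5 = 1·3 + 1·2 = 5

5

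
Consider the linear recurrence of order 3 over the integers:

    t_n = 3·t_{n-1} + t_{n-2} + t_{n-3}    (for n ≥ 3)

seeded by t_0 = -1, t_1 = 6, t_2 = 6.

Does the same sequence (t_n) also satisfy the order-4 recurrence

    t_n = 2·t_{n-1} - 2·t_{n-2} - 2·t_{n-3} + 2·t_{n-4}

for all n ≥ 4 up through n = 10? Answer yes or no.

no

Terms t_0..t_10: -1, 6, 6, 23, 81, 272, 920, 3113, 10531, 35626, 120522
n=4: candidate gives 20, actual t_4 = 81 ✗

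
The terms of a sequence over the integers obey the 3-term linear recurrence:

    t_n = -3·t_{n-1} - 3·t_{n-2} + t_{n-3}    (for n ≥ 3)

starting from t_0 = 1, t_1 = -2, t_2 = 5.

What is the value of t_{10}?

25

t_3 = -3·5 + -3·-2 + 1·1 = -8
t_4 = -3·-8 + -3·5 + 1·-2 = 7
t_5 = -3·7 + -3·-8 + 1·5 = 8
t_6 = -3·8 + -3·7 + 1·-8 = -53
t_7 = -3·-53 + -3·8 + 1·7 = 142
t_8 = -3·142 + -3·-53 + 1·8 = -259
t_9 = -3·-259 + -3·142 + 1·-53 = 298
t_10 = -3·298 + -3·-259 + 1·142 = 25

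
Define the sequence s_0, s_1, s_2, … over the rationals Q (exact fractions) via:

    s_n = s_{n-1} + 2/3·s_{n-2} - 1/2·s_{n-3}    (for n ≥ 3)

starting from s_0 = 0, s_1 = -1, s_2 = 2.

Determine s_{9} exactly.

2423/324

s_3 = 1·2 + 2/3·-1 + -1/2·0 = 4/3
s_4 = 1·4/3 + 2/3·2 + -1/2·-1 = 19/6
s_5 = 1·19/6 + 2/3·4/3 + -1/2·2 = 55/18
s_6 = 1·55/18 + 2/3·19/6 + -1/2·4/3 = 9/2
s_7 = 1·9/2 + 2/3·55/18 + -1/2·19/6 = 535/108
s_8 = 1·535/108 + 2/3·9/2 + -1/2·55/18 = 347/54
s_9 = 1·347/54 + 2/3·535/108 + -1/2·9/2 = 2423/324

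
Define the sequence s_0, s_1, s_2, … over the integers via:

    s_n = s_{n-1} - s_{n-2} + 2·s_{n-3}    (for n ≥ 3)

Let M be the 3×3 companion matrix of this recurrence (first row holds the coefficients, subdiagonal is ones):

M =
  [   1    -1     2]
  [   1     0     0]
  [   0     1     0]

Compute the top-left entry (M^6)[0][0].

(M^6)[0][0] is the top entry after applying M 6 times to the unit state (1, 0, 0). Equivalently it is h_{8} for the auxiliary sequence (h_n) obeying the same recurrence with h_2 = 1 and h_i = 0 for 0 ≤ i < 2:
h_3 = 1·1 + -1·0 + 2·0 = 1
h_4 = 1·1 + -1·1 + 2·0 = 0
h_5 = 1·0 + -1·1 + 2·1 = 1
h_6 = 1·1 + -1·0 + 2·1 = 3
h_7 = 1·3 + -1·1 + 2·0 = 2
h_8 = 1·2 + -1·3 + 2·1 = 1

1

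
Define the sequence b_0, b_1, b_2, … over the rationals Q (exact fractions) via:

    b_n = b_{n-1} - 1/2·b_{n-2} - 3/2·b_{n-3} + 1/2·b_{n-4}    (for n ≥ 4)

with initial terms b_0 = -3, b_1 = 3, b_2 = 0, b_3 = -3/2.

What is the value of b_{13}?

1527/64

b_4 = 1·-3/2 + -1/2·0 + -3/2·3 + 1/2·-3 = -15/2
b_5 = 1·-15/2 + -1/2·-3/2 + -3/2·0 + 1/2·3 = -21/4
b_6 = 1·-21/4 + -1/2·-15/2 + -3/2·-3/2 + 1/2·0 = 3/4
b_7 = 1·3/4 + -1/2·-21/4 + -3/2·-15/2 + 1/2·-3/2 = 111/8
b_8 = 1·111/8 + -1/2·3/4 + -3/2·-21/4 + 1/2·-15/2 = 141/8
b_9 = 1·141/8 + -1/2·111/8 + -3/2·3/4 + 1/2·-21/4 = 111/16
b_10 = 1·111/16 + -1/2·141/8 + -3/2·111/8 + 1/2·3/4 = -357/16
b_11 = 1·-357/16 + -1/2·111/16 + -3/2·141/8 + 1/2·111/8 = -1449/32
b_12 = 1·-1449/32 + -1/2·-357/16 + -3/2·111/16 + 1/2·141/8 = -1143/32
b_13 = 1·-1143/32 + -1/2·-1449/32 + -3/2·-357/16 + 1/2·111/16 = 1527/64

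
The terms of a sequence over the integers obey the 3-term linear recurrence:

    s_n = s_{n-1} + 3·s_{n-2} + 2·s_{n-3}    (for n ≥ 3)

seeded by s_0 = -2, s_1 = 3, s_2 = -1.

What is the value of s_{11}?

4469

s_3 = 1·-1 + 3·3 + 2·-2 = 4
s_4 = 1·4 + 3·-1 + 2·3 = 7
s_5 = 1·7 + 3·4 + 2·-1 = 17
s_6 = 1·17 + 3·7 + 2·4 = 46
s_7 = 1·46 + 3·17 + 2·7 = 111
s_8 = 1·111 + 3·46 + 2·17 = 283
s_9 = 1·283 + 3·111 + 2·46 = 708
s_10 = 1·708 + 3·283 + 2·111 = 1779
s_11 = 1·1779 + 3·708 + 2·283 = 4469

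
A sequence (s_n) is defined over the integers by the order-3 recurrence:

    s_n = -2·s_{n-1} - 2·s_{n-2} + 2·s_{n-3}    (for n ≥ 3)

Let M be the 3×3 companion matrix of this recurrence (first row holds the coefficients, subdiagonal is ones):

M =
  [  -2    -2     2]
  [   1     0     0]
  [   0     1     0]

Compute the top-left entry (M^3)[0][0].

2

(M^3)[0][0] is the top entry after applying M 3 times to the unit state (1, 0, 0). Equivalently it is h_{5} for the auxiliary sequence (h_n) obeying the same recurrence with h_2 = 1 and h_i = 0 for 0 ≤ i < 2:
h_3 = -2·1 + -2·0 + 2·0 = -2
h_4 = -2·-2 + -2·1 + 2·0 = 2
h_5 = -2·2 + -2·-2 + 2·1 = 2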